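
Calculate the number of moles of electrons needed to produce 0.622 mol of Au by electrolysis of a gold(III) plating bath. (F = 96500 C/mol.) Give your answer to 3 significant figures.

1.87 mol

Au³⁺ + 3e⁻ → Au, so n(e⁻) = 3 × 0.622 = 1.866 mol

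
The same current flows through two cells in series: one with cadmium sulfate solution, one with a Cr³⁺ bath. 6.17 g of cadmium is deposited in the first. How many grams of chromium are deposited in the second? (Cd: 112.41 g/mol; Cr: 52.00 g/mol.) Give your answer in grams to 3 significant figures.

1.90 g

n(Cd) = 6.17 / 112.41 = 0.05489 mol
Cd²⁺ + 2e⁻ → Cd, so n(e⁻) = 2 × 0.05489 = 0.1098 mol
The cells are in series, so the same charge (and hence the same n(e⁻) = 0.1098 mol) passes through both.
Cr³⁺ + 3e⁻ → Cr, so n(Cr) = 0.1098 / 3 = 0.03660 mol
m(Cr) = 0.03660 × 52.00 = 1.90 g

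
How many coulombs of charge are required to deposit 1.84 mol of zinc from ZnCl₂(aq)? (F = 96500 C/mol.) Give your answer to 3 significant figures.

3.55×10^5 C

Zn²⁺ + 2e⁻ → Zn, so n(e⁻) = 2 × 1.84 = 3.680 mol
Q = 3.680 × 96500 = 3.551×10^5 C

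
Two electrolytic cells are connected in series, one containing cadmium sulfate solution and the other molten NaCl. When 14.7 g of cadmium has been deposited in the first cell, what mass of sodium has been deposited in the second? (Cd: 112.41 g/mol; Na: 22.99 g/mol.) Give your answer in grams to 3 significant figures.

6.01 g

n(Cd) = 14.7 / 112.41 = 0.1308 mol
Cd²⁺ + 2e⁻ → Cd, so n(e⁻) = 2 × 0.1308 = 0.2616 mol
The cells are in series, so the same charge (and hence the same n(e⁻) = 0.2616 mol) passes through both.
Na⁺ + e⁻ → Na, so n(Na) = 0.2616 mol
m(Na) = 0.2616 × 22.99 = 6.01 g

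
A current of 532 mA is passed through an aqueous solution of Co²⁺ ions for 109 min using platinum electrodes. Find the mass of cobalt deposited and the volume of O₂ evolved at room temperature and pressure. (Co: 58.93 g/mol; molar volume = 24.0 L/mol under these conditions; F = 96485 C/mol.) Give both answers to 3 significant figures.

Q = 0.532 × 6540 = 3479 C; n(e⁻) = 3479 / 96485 = 0.03606 mol
Cathode: Co²⁺ + 2e⁻ → Co → n(Co) = 0.03606/2 = 0.01803 mol → 1.06 g
Anode: 2H₂O → O₂ + 4H⁺ + 4e⁻ → n(O₂) = 0.03606/4 = 0.009015 mol → 0.216 L

1.06 g Co; 0.216 L O₂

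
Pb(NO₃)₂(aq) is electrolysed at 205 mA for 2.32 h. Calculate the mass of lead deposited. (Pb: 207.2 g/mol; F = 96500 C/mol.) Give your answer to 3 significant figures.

1.84 g

Q = 0.205 A × 8352 s = 1712 C
Moles of electrons = 1712 / 96500 = 0.01774 mol
Pb²⁺ + 2e⁻ → Pb, so n(Pb) = 0.01774 / 2 = 0.008870 mol
m = 0.008870 × 207.2 = 1.84 g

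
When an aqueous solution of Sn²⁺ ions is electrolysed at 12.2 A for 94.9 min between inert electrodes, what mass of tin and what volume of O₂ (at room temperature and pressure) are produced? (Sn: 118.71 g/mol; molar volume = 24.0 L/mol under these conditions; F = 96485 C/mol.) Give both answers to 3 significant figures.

42.7 g Sn; 4.32 L O₂

Q = 12.2 × 5694 = 69470 C; n(e⁻) = 69470 / 96485 = 0.7200 mol
Cathode: Sn²⁺ + 2e⁻ → Sn → n(Sn) = 0.7200/2 = 0.3600 mol → 42.7 g
Anode: 2H₂O → O₂ + 4H⁺ + 4e⁻ → n(O₂) = 0.7200/4 = 0.1800 mol → 4.32 L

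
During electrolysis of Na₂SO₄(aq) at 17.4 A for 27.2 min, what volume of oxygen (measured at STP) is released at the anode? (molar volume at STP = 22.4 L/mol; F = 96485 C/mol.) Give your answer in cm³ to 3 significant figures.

Charge passed = 17.4 × 1632 = 28400 C
n(e⁻) = Q/F = 28400/96485 = 0.2943 mol
2H₂O → O₂ + 4H⁺ + 4e⁻, so n(O₂) = 0.2943 / 4 = 0.07358 mol
V = 0.07358 × 22.4 = 1.648 L
= 1650 cm³

1650 cm³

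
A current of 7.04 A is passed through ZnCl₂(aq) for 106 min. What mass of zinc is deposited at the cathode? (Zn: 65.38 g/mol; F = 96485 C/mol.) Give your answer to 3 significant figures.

15.2 g

Q = It = 7.04 × 6360 = 44770 C
n(e⁻) = Q/F = 44770/96485 = 0.4640 mol
Zn²⁺ + 2e⁻ → Zn, so n(Zn) = 0.4640 / 2 = 0.2320 mol
m = 0.2320 × 65.38 = 15.2 g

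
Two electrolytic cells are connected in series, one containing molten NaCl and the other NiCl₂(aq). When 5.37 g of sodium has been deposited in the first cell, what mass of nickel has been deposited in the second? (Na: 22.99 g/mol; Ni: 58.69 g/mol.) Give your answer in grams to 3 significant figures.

n(Na) = 5.37 / 22.99 = 0.2336 mol
Na⁺ + e⁻ → Na, so n(e⁻) = 0.2336 mol
Since the cells are in series, n(e⁻) in the Ni cell is also 0.2336 mol.
Ni²⁺ + 2e⁻ → Ni, so n(Ni) = 0.2336 / 2 = 0.1168 mol
m(Ni) = 0.1168 × 58.69 = 6.85 g

6.85 g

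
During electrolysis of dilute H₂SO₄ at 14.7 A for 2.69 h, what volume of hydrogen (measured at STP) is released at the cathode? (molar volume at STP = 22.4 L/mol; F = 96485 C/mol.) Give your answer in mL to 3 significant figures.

16500 mL

Charge passed = 14.7 × 9684 = 1.424×10^5 C
n(e⁻) = Q/F = 1.424×10^5/96485 = 1.476 mol
2H⁺ + 2e⁻ → H₂, so n(H₂) = 1.476 / 2 = 0.7380 mol
V = 0.7380 × 22.4 = 16.53 L
= 16500 mL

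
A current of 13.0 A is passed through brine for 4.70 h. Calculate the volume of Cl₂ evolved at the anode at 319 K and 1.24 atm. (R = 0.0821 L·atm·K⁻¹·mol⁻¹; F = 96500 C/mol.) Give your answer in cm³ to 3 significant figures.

24100 cm³

Q = It = 13.0 × 16920 = 2.200×10^5 C
n(e⁻) = 2.200×10^5 / 96500 = 2.280 mol
2Cl⁻ → Cl₂ + 2e⁻, so n(Cl₂) = 2.280 / 2 = 1.140 mol
V = nRT/P = 1.140 × 0.0821 × 319 / 1.24 = 24.08 L
= 24100 cm³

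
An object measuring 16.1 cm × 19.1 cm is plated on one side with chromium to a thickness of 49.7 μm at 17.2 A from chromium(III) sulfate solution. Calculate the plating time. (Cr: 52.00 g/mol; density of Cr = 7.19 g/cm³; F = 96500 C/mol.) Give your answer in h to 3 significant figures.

0.988 h

Plated area = 16.1 × 19.1 = 307.5 cm²
Volume = 307.5 × 49.7×10⁻⁴ cm = 1.528 cm³
m(Cr) = 1.528 × 7.19 = 10.99 g
n(Cr) = 10.99 / 52.00 = 0.2113 mol; n(e⁻) = 3 × 0.2113 = 0.6339 mol
Q = 0.6339 × 96500 = 61170 C
t = 61170 / 17.2 = 3556 s = 0.988 h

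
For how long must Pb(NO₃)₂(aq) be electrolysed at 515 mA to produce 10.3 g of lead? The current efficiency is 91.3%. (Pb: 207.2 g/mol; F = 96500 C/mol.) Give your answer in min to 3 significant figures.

n(Pb) = 10.3 / 207.2 = 0.04971 mol
Pb²⁺ + 2e⁻ → Pb, so n(e⁻) = 2 × 0.04971 = 0.09942 mol
Q = 0.09942 × 96500 / 0.913 = 10510 C
t = Q / I = 10510 / 0.515 = 20410 s = 340 min

340 min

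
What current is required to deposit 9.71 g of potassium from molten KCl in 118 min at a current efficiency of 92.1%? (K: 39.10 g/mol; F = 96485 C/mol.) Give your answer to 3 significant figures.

n(K) = 9.71 / 39.10 = 0.2483 mol
K⁺ + e⁻ → K, so n(e⁻) = 0.2483 mol
Q = 0.2483 × 96485 / 0.921 = 26010 C
I = Q / t = 26010 / 7080 s = 3.67 A

3.67 A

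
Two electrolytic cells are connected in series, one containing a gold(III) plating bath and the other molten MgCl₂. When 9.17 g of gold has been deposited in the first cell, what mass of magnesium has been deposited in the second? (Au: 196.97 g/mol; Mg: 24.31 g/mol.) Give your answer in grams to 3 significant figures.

1.70 g

n(Au) = 9.17 / 196.97 = 0.04656 mol
Au³⁺ + 3e⁻ → Au, so n(e⁻) = 3 × 0.04656 = 0.1397 mol
In series, the same 0.1397 mol of electrons flows through the second cell.
Mg²⁺ + 2e⁻ → Mg, so n(Mg) = 0.1397 / 2 = 0.06985 mol
m(Mg) = 0.06985 × 24.31 = 1.70 g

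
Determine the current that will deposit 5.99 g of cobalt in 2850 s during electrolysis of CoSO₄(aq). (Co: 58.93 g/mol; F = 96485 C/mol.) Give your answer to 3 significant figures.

n(Co) = 5.99 / 58.93 = 0.1016 mol
Co²⁺ + 2e⁻ → Co, so n(e⁻) = 2 × 0.1016 = 0.2032 mol
Q = 0.2032 × 96485 = 19610 C
I = Q / t = 19610 / 2850 s = 6.88 A

6.88 A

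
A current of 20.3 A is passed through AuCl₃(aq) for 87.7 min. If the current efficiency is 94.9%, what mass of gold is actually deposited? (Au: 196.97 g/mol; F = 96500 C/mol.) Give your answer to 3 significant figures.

69.0 g

Q = 20.3 × 5262 = 1.068×10^5 C
n(e⁻) = 1.068×10^5 / 96500 = 1.107 mol
Au³⁺ + 3e⁻ → Au, so theoretical m(Au) = 0.3690 × 196.97 = 72.68 g
Actual mass = 94.9% × 72.68 = 69.0 g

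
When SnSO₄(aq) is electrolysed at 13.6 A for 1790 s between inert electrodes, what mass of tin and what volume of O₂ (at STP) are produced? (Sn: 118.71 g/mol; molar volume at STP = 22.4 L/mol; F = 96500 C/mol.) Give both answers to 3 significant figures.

Q = 13.6 × 1790 = 24340 C; n(e⁻) = 24340 / 96500 = 0.2522 mol
Cathode: Sn²⁺ + 2e⁻ → Sn → n(Sn) = 0.2522/2 = 0.1261 mol → 15.0 g
Anode: 2H₂O → O₂ + 4H⁺ + 4e⁻ → n(O₂) = 0.2522/4 = 0.06305 mol → 1.41 L

15.0 g Sn; 1.41 L O₂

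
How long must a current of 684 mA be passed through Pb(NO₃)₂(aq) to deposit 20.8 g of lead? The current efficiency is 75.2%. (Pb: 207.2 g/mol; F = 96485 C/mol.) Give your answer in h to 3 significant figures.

10.5 h

n(Pb) = 20.8 / 207.2 = 0.1004 mol
Pb²⁺ + 2e⁻ → Pb, so n(e⁻) = 2 × 0.1004 = 0.2008 mol
Q = 0.2008 × 96485 / 0.752 = 25760 C
t = Q / I = 25760 / 0.684 = 37660 s = 10.5 h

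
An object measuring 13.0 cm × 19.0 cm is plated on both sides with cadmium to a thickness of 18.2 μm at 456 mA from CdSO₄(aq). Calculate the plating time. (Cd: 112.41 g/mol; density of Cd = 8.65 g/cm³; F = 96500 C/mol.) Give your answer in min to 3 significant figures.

488 min

Plated area = 2 × 13.0 × 19.0 = 494.0 cm²
Volume = 494.0 × 18.2×10⁻⁴ cm = 0.8991 cm³
m(Cd) = 0.8991 × 8.65 = 7.777 g
n(Cd) = 7.777 / 112.41 = 0.06918 mol; n(e⁻) = 2 × 0.06918 = 0.1384 mol
Q = 0.1384 × 96500 = 13360 C
t = 13360 / 0.456 = 29300 s = 488 min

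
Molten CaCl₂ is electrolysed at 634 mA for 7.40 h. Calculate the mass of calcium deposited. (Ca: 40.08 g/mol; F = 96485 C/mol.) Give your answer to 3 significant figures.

Q = It = 0.634 × 26640 = 16890 C
n(e⁻) = Q/F = 16890/96485 = 0.1751 mol
Ca²⁺ + 2e⁻ → Ca, so n(Ca) = 0.1751 / 2 = 0.08755 mol
m = 0.08755 × 40.08 = 3.51 g

3.51 g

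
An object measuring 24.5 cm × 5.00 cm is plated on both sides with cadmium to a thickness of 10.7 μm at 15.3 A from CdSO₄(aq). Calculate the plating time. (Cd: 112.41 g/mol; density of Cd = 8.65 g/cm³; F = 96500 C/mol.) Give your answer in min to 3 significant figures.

4.24 min

Plated area = 2 × 24.5 × 5.00 = 245.0 cm²
Volume = 245.0 × 10.7×10⁻⁴ cm = 0.2622 cm³
m(Cd) = 0.2622 × 8.65 = 2.268 g
n(Cd) = 2.268 / 112.41 = 0.02018 mol; n(e⁻) = 2 × 0.02018 = 0.04036 mol
Q = 0.04036 × 96500 = 3895 C
t = 3895 / 15.3 = 254.6 s = 4.24 min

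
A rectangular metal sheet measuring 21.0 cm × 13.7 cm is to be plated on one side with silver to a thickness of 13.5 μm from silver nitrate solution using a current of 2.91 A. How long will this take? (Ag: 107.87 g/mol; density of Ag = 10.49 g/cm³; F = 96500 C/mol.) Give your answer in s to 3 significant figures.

Plated area = 21.0 × 13.7 = 287.7 cm²
Volume = 287.7 × 13.5×10⁻⁴ cm = 0.3884 cm³
m(Ag) = 0.3884 × 10.49 = 4.074 g
n(Ag) = 4.074 / 107.87 = 0.03777 mol; n(e⁻) = 0.03777 mol
Q = 0.03777 × 96500 = 3645 C
t = 3645 / 2.91 = 1253 s

1250 s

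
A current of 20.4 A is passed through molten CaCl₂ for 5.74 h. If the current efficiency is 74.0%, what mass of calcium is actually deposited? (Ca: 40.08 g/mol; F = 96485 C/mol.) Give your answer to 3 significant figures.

Q = 20.4 × 20664 = 4.215×10^5 C
n(e⁻) = 4.215×10^5 / 96485 = 4.369 mol
Ca²⁺ + 2e⁻ → Ca, so theoretical m(Ca) = 2.185 × 40.08 = 87.57 g
Actual mass = 74.0% × 87.57 = 64.8 g

64.8 g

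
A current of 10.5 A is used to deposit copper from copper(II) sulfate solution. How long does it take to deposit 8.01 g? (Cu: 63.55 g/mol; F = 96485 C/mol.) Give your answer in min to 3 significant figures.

38.6 min

n(Cu) = 8.01 / 63.55 = 0.1260 mol
Cu²⁺ + 2e⁻ → Cu, so n(e⁻) = 2 × 0.1260 = 0.2520 mol
Q = 0.2520 × 96485 = 24310 C
t = Q / I = 24310 / 10.5 = 2315 s = 38.6 min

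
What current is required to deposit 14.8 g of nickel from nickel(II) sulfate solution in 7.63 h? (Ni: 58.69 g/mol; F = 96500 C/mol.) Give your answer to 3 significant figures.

1.77 A

n(Ni) = 14.8 / 58.69 = 0.2522 mol
Ni²⁺ + 2e⁻ → Ni, so n(e⁻) = 2 × 0.2522 = 0.5044 mol
Q = 0.5044 × 96500 = 48670 C
I = Q / t = 48670 / 27468 s = 1.77 A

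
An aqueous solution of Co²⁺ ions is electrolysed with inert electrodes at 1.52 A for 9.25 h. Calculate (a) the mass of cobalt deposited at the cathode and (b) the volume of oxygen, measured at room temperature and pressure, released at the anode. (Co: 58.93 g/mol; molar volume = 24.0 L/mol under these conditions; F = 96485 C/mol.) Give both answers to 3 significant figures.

15.5 g Co; 3.15 L O₂

Q = 1.52 × 33300 = 50620 C; n(e⁻) = 50620 / 96485 = 0.5246 mol
Cathode: Co²⁺ + 2e⁻ → Co → n(Co) = 0.5246/2 = 0.2623 mol → 15.5 g
Anode: 2H₂O → O₂ + 4H⁺ + 4e⁻ → n(O₂) = 0.5246/4 = 0.1312 mol → 3.15 L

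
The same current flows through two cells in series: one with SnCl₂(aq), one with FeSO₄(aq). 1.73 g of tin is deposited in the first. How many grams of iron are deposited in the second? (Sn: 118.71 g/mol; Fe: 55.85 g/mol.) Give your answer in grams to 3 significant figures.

0.814 g

n(Sn) = 1.73 / 118.71 = 0.01457 mol
Sn²⁺ + 2e⁻ → Sn, so n(e⁻) = 2 × 0.01457 = 0.02914 mol
In series, the same 0.02914 mol of electrons flows through the second cell.
Fe²⁺ + 2e⁻ → Fe, so n(Fe) = 0.02914 / 2 = 0.01457 mol
m(Fe) = 0.01457 × 55.85 = 0.814 g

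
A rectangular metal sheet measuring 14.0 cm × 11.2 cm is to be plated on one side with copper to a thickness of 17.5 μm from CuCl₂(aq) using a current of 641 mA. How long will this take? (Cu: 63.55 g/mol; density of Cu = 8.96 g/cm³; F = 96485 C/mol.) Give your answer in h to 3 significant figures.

3.24 h

Plated area = 14.0 × 11.2 = 156.8 cm²
Volume = 156.8 × 17.5×10⁻⁴ cm = 0.2744 cm³
m(Cu) = 0.2744 × 8.96 = 2.459 g
n(Cu) = 2.459 / 63.55 = 0.03869 mol; n(e⁻) = 2 × 0.03869 = 0.07738 mol
Q = 0.07738 × 96485 = 7466 C
t = 7466 / 0.641 = 11650 s = 3.24 h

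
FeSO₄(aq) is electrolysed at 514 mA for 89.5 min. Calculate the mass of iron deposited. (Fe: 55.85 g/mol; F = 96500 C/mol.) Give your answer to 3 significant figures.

Charge passed = 0.514 × 5370 = 2760 C
Moles of electrons = 2760 / 96500 = 0.02860 mol
Fe²⁺ + 2e⁻ → Fe, so n(Fe) = 0.02860 / 2 = 0.01430 mol
m = 0.01430 × 55.85 = 0.799 g

0.799 g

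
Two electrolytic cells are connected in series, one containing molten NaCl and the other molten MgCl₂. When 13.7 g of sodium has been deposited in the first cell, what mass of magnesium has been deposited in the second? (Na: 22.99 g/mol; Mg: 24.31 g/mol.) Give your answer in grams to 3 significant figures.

7.24 g

n(Na) = 13.7 / 22.99 = 0.5959 mol
Na⁺ + e⁻ → Na, so n(e⁻) = 0.5959 mol
Same current for the same time ⇒ same n(e⁻) = 0.5959 mol in both cells.
Mg²⁺ + 2e⁻ → Mg, so n(Mg) = 0.5959 / 2 = 0.2980 mol
m(Mg) = 0.2980 × 24.31 = 7.24 g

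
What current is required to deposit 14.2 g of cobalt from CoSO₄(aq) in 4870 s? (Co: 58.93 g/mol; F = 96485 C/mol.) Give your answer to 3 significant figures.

n(Co) = 14.2 / 58.93 = 0.2410 mol
Co²⁺ + 2e⁻ → Co, so n(e⁻) = 2 × 0.2410 = 0.4820 mol
Q = 0.4820 × 96485 = 46510 C
I = Q / t = 46510 / 4870 s = 9.55 A

9.55 A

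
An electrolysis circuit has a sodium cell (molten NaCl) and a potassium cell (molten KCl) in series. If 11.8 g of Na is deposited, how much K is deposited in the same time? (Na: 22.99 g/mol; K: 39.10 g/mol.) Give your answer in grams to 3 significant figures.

n(Na) = 11.8 / 22.99 = 0.5133 mol
Na⁺ + e⁻ → Na, so n(e⁻) = 0.5133 mol
The cells are in series, so the same charge (and hence the same n(e⁻) = 0.5133 mol) passes through both.
K⁺ + e⁻ → K, so n(K) = 0.5133 mol
m(K) = 0.5133 × 39.10 = 20.1 g

20.1 g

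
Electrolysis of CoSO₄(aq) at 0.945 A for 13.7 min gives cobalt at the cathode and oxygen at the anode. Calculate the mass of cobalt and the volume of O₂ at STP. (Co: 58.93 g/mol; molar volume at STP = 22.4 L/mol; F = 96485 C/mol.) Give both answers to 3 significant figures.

Q = 0.945 × 822 = 776.8 C; n(e⁻) = 776.8 / 96485 = 0.008051 mol
Cathode: Co²⁺ + 2e⁻ → Co → n(Co) = 0.008051/2 = 0.004026 mol → 0.237 g
Anode: 2H₂O → O₂ + 4H⁺ + 4e⁻ → n(O₂) = 0.008051/4 = 0.002013 mol → 0.0451 L

0.237 g Co; 0.0451 L O₂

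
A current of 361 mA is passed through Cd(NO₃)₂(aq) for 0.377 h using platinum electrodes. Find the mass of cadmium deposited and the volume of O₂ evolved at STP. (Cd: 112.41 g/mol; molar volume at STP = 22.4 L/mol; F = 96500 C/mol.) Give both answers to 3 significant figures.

0.285 g Cd; 0.0284 L O₂

Q = 0.361 × 1357.2 = 489.9 C; n(e⁻) = 489.9 / 96500 = 0.005077 mol
Cathode: Cd²⁺ + 2e⁻ → Cd → n(Cd) = 0.005077/2 = 0.002539 mol → 0.285 g
Anode: 2H₂O → O₂ + 4H⁺ + 4e⁻ → n(O₂) = 0.005077/4 = 0.001269 mol → 0.0284 L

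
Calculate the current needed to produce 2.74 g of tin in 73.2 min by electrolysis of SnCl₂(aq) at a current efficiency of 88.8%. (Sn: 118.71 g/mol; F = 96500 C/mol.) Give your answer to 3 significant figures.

n(Sn) = 2.74 / 118.71 = 0.02308 mol
Sn²⁺ + 2e⁻ → Sn, so n(e⁻) = 2 × 0.02308 = 0.04616 mol
Q = 0.04616 × 96500 / 0.888 = 5016 C
I = Q / t = 5016 / 4392 s = 1.14 A

1.14 A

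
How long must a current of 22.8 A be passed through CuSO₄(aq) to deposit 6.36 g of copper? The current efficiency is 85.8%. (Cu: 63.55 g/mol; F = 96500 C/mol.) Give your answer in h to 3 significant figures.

0.274 h

n(Cu) = 6.36 / 63.55 = 0.1001 mol
Cu²⁺ + 2e⁻ → Cu, so n(e⁻) = 2 × 0.1001 = 0.2002 mol
Q = 0.2002 × 96500 / 0.858 = 22520 C
t = Q / I = 22520 / 22.8 = 987.7 s = 0.274 h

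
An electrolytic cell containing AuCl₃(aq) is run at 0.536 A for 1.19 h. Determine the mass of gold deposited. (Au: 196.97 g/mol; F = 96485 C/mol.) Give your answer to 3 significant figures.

1.56 g

Q = It = 0.536 × 4284 = 2296 C
n(e⁻) = 2296 / 96485 = 0.02380 mol
Au³⁺ + 3e⁻ → Au, so n(Au) = 0.02380 / 3 = 0.007933 mol
m = 0.007933 × 196.97 = 1.56 g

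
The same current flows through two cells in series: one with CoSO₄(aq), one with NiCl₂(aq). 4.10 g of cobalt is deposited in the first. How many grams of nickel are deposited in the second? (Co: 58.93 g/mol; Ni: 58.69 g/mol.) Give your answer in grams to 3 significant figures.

4.08 g

n(Co) = 4.10 / 58.93 = 0.06957 mol
Co²⁺ + 2e⁻ → Co, so n(e⁻) = 2 × 0.06957 = 0.1391 mol
In series, the same 0.1391 mol of electrons flows through the second cell.
Ni²⁺ + 2e⁻ → Ni, so n(Ni) = 0.1391 / 2 = 0.06955 mol
m(Ni) = 0.06955 × 58.69 = 4.08 g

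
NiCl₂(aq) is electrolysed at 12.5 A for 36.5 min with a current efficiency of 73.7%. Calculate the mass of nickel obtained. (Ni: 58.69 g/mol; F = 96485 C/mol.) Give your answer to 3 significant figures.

6.14 g

Q = 12.5 × 2190 = 27380 C
n(e⁻) = 27380 / 96485 = 0.2838 mol
Ni²⁺ + 2e⁻ → Ni, so theoretical m(Ni) = 0.1419 × 58.69 = 8.328 g
Actual mass = 73.7% × 8.328 = 6.14 g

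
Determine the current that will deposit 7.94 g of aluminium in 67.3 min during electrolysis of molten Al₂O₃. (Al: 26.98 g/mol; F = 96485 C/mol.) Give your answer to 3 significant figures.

n(Al) = 7.94 / 26.98 = 0.2943 mol
Al³⁺ + 3e⁻ → Al, so n(e⁻) = 3 × 0.2943 = 0.8829 mol
Q = 0.8829 × 96485 = 85190 C
I = Q / t = 85190 / 4038 s = 21.1 A

21.1 A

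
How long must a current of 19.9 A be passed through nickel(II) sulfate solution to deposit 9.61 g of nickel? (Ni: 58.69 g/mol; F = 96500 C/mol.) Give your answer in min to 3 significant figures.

26.5 min

n(Ni) = 9.61 / 58.69 = 0.1637 mol
Ni²⁺ + 2e⁻ → Ni, so n(e⁻) = 2 × 0.1637 = 0.3274 mol
Q = 0.3274 × 96500 = 31590 C
t = Q / I = 31590 / 19.9 = 1587 s = 26.5 min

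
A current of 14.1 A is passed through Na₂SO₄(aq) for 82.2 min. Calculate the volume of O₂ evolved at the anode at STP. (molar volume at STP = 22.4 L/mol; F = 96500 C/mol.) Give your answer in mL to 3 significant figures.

4040 mL

Q = 14.1 A × 4932 s = 69540 C
n(e⁻) = 69540 / 96500 = 0.7206 mol
2H₂O → O₂ + 4H⁺ + 4e⁻, so n(O₂) = 0.7206 / 4 = 0.1802 mol
V = 0.1802 × 22.4 = 4.036 L
= 4040 mL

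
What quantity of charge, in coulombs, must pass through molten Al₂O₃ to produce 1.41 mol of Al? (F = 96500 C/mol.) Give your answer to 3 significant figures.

4.08×10^5 C

Al³⁺ + 3e⁻ → Al, so n(e⁻) = 3 × 1.41 = 4.230 mol
Q = 4.230 × 96500 = 4.082×10^5 C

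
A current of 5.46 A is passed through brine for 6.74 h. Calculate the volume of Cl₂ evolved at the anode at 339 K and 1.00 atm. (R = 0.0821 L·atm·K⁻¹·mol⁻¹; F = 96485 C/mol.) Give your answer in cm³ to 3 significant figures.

Q = It = 5.46 × 24264 = 1.325×10^5 C
n(e⁻) = Q/F = 1.325×10^5/96485 = 1.373 mol
2Cl⁻ → Cl₂ + 2e⁻, so n(Cl₂) = 1.373 / 2 = 0.6865 mol
V = nRT/P = 0.6865 × 0.0821 × 339 / 1.00 = 19.11 L
= 19100 cm³

19100 cm³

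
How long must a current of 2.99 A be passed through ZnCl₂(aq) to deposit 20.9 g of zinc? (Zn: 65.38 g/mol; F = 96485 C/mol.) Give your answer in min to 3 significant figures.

344 min

n(Zn) = 20.9 / 65.38 = 0.3197 mol
Zn²⁺ + 2e⁻ → Zn, so n(e⁻) = 2 × 0.3197 = 0.6394 mol
Q = 0.6394 × 96485 = 61690 C
t = Q / I = 61690 / 2.99 = 20630 s = 344 min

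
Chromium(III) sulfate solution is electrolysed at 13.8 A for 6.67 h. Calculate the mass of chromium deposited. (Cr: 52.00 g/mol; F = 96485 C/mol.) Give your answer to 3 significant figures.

59.5 g

Q = It = 13.8 × 24012 = 3.314×10^5 C
n(e⁻) = 3.314×10^5 / 96485 = 3.435 mol
Cr³⁺ + 3e⁻ → Cr, so n(Cr) = 3.435 / 3 = 1.145 mol
m = 1.145 × 52.00 = 59.5 g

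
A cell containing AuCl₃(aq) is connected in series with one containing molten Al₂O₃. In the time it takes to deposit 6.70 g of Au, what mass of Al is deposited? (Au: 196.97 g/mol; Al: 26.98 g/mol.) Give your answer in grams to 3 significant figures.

n(Au) = 6.70 / 196.97 = 0.03402 mol
Au³⁺ + 3e⁻ → Au, so n(e⁻) = 3 × 0.03402 = 0.1021 mol
The cells are in series, so the same charge (and hence the same n(e⁻) = 0.1021 mol) passes through both.
Al³⁺ + 3e⁻ → Al, so n(Al) = 0.1021 / 3 = 0.03403 mol
m(Al) = 0.03403 × 26.98 = 0.918 g

0.918 g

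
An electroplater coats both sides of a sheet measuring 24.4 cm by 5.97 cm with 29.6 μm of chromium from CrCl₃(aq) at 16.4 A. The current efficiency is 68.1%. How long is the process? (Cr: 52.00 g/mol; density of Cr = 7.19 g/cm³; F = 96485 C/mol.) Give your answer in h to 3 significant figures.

Plated area = 2 × 24.4 × 5.97 = 291.3 cm²
Volume = 291.3 × 29.6×10⁻⁴ cm = 0.8622 cm³
m(Cr) = 0.8622 × 7.19 = 6.199 g
n(Cr) = 6.199 / 52.00 = 0.1192 mol; n(e⁻) = 3 × 0.1192 = 0.3576 mol
Q = 0.3576 × 96485 / 0.681 = 50670 C
t = 50670 / 16.4 = 3090 s = 0.858 h

0.858 h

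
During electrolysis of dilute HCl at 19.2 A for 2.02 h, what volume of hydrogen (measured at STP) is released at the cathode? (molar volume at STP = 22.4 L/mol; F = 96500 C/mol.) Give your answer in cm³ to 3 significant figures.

16200 cm³

Q = It = 19.2 × 7272 = 1.396×10^5 C
n(e⁻) = Q/F = 1.396×10^5/96500 = 1.447 mol
2H⁺ + 2e⁻ → H₂, so n(H₂) = 1.447 / 2 = 0.7235 mol
V = 0.7235 × 22.4 = 16.21 L
= 16200 cm³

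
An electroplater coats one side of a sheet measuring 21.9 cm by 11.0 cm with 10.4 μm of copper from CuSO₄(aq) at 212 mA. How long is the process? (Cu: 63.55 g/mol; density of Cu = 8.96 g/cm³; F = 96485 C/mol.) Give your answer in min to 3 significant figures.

536 min

Plated area = 21.9 × 11.0 = 240.9 cm²
Volume = 240.9 × 10.4×10⁻⁴ cm = 0.2505 cm³
m(Cu) = 0.2505 × 8.96 = 2.244 g
n(Cu) = 2.244 / 63.55 = 0.03531 mol; n(e⁻) = 2 × 0.03531 = 0.07062 mol
Q = 0.07062 × 96485 = 6814 C
t = 6814 / 0.212 = 32140 s = 536 min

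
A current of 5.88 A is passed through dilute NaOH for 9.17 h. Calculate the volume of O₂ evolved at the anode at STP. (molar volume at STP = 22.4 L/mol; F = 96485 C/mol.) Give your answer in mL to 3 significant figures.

Q = It = 5.88 × 33012 = 1.941×10^5 C
n(e⁻) = 1.941×10^5 / 96485 = 2.012 mol
2H₂O → O₂ + 4H⁺ + 4e⁻, so n(O₂) = 2.012 / 4 = 0.5030 mol
V = 0.5030 × 22.4 = 11.27 L
= 11300 mL

11300 mL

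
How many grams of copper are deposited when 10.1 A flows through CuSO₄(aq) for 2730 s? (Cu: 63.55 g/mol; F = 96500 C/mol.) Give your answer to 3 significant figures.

9.08 g

Charge passed = 10.1 × 2730 = 27570 C
n(e⁻) = 27570 / 96500 = 0.2857 mol
Cu²⁺ + 2e⁻ → Cu, so n(Cu) = 0.2857 / 2 = 0.1429 mol
m = 0.1429 × 63.55 = 9.08 g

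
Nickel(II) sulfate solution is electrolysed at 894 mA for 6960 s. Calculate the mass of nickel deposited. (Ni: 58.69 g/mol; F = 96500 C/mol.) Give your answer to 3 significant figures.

1.89 g

Charge passed = 0.894 × 6960 = 6222 C
n(e⁻) = Q/F = 6222/96500 = 0.06448 mol
Ni²⁺ + 2e⁻ → Ni, so n(Ni) = 0.06448 / 2 = 0.03224 mol
m = 0.03224 × 58.69 = 1.89 g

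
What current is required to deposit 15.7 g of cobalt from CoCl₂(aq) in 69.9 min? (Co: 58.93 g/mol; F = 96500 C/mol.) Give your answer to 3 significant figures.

12.3 A

n(Co) = 15.7 / 58.93 = 0.2664 mol
Co²⁺ + 2e⁻ → Co, so n(e⁻) = 2 × 0.2664 = 0.5328 mol
Q = 0.5328 × 96500 = 51420 C
I = Q / t = 51420 / 4194 s = 12.3 A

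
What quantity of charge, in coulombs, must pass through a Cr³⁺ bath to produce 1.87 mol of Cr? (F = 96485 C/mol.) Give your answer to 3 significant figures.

Cr³⁺ + 3e⁻ → Cr, so n(e⁻) = 3 × 1.87 = 5.610 mol
Q = 5.610 × 96485 = 5.413×10^5 C

5.41×10^5 C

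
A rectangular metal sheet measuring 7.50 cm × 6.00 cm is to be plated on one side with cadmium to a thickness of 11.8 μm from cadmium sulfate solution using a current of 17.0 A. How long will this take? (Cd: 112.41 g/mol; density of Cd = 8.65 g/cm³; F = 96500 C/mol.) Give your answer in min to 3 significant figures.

Plated area = 7.50 × 6.00 = 45.00 cm²
Volume = 45.00 × 11.8×10⁻⁴ cm = 0.05310 cm³
m(Cd) = 0.05310 × 8.65 = 0.4593 g
n(Cd) = 0.4593 / 112.41 = 0.004086 mol; n(e⁻) = 2 × 0.004086 = 0.008172 mol
Q = 0.008172 × 96500 = 788.6 C
t = 788.6 / 17.0 = 46.39 s = 0.773 min

0.773 min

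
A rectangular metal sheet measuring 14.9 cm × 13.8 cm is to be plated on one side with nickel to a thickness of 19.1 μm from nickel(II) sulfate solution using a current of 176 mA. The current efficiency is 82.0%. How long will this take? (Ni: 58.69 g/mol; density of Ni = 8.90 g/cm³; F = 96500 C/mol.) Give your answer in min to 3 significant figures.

Plated area = 14.9 × 13.8 = 205.6 cm²
Volume = 205.6 × 19.1×10⁻⁴ cm = 0.3927 cm³
m(Ni) = 0.3927 × 8.90 = 3.495 g
n(Ni) = 3.495 / 58.69 = 0.05955 mol; n(e⁻) = 2 × 0.05955 = 0.1191 mol
Q = 0.1191 × 96500 / 0.820 = 14020 C
t = 14020 / 0.176 = 79660 s = 1330 min

1330 min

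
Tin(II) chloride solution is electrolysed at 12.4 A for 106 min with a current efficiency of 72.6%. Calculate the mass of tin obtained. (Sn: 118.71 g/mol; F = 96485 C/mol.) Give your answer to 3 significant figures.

35.2 g

Q = 12.4 × 6360 = 78860 C
n(e⁻) = 78860 / 96485 = 0.8173 mol
Sn²⁺ + 2e⁻ → Sn, so theoretical m(Sn) = 0.4087 × 118.71 = 48.52 g
Actual mass = 72.6% × 48.52 = 35.2 g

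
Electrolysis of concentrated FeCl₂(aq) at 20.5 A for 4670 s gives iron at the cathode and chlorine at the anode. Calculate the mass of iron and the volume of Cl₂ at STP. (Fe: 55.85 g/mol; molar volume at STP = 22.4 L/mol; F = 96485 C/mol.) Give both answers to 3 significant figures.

27.7 g Fe; 11.1 L Cl₂

Q = 20.5 × 4670 = 95740 C; n(e⁻) = 95740 / 96485 = 0.9923 mol
Cathode: Fe²⁺ + 2e⁻ → Fe → n(Fe) = 0.9923/2 = 0.4962 mol → 27.7 g
Anode: 2Cl⁻ → Cl₂ + 2e⁻ → n(Cl₂) = 0.9923/2 = 0.4962 mol → 11.1 L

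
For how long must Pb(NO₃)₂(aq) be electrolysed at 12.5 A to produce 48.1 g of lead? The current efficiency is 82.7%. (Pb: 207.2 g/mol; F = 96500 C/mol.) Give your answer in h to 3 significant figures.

n(Pb) = 48.1 / 207.2 = 0.2321 mol
Pb²⁺ + 2e⁻ → Pb, so n(e⁻) = 2 × 0.2321 = 0.4642 mol
Q = 0.4642 × 96500 / 0.827 = 54170 C
t = Q / I = 54170 / 12.5 = 4334 s = 1.20 h

1.20 h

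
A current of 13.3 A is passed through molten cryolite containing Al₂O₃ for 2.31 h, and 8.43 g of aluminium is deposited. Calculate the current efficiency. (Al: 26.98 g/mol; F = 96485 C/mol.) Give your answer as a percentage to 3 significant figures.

Q = 13.3 × 8316 = 1.106×10^5 C
n(e⁻) = 1.106×10^5 / 96485 = 1.146 mol
Al³⁺ + 3e⁻ → Al, so theoretical n(Al) = 0.3820 mol → 10.31 g
Efficiency = 8.43 / 10.31 = 0.8177 = 81.8%

81.8%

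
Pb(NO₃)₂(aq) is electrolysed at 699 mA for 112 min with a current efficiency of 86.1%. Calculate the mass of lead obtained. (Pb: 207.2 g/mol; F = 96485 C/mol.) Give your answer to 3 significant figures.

Q = 0.699 × 6720 = 4697 C
n(e⁻) = 4697 / 96485 = 0.04868 mol
Pb²⁺ + 2e⁻ → Pb, so theoretical m(Pb) = 0.02434 × 207.2 = 5.043 g
Actual mass = 86.1% × 5.043 = 4.34 g

4.34 g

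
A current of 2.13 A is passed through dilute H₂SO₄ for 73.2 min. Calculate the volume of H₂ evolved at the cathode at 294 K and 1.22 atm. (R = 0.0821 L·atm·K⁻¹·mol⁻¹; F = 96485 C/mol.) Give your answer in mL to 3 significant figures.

959 mL

Q = It = 2.13 × 4392 = 9355 C
n(e⁻) = Q/F = 9355/96485 = 0.09696 mol
2H⁺ + 2e⁻ → H₂, so n(H₂) = 0.09696 / 2 = 0.04848 mol
V = nRT/P = 0.04848 × 0.0821 × 294 / 1.22 = 0.9592 L
= 959 mL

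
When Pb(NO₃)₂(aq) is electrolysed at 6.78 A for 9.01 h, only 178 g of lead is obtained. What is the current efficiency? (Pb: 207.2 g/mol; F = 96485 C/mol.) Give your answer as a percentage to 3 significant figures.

Q = 6.78 × 32436 = 2.199×10^5 C
n(e⁻) = 2.199×10^5 / 96485 = 2.279 mol
Pb²⁺ + 2e⁻ → Pb, so theoretical n(Pb) = 1.140 mol → 236.2 g
Efficiency = 178 / 236.2 = 0.7536 = 75.4%

75.4%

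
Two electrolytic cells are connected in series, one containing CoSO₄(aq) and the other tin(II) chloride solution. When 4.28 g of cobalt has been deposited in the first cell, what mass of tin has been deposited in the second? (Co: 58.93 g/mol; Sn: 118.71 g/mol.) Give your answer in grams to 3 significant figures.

n(Co) = 4.28 / 58.93 = 0.07263 mol
Co²⁺ + 2e⁻ → Co, so n(e⁻) = 2 × 0.07263 = 0.1453 mol
Same current for the same time ⇒ same n(e⁻) = 0.1453 mol in both cells.
Sn²⁺ + 2e⁻ → Sn, so n(Sn) = 0.1453 / 2 = 0.07265 mol
m(Sn) = 0.07265 × 118.71 = 8.62 g

8.62 g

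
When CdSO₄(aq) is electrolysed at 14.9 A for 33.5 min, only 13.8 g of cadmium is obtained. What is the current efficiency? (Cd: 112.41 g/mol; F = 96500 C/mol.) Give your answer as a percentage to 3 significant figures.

Q = 14.9 × 2010 = 29950 C
n(e⁻) = 29950 / 96500 = 0.3104 mol
Cd²⁺ + 2e⁻ → Cd, so theoretical n(Cd) = 0.1552 mol → 17.45 g
Efficiency = 13.8 / 17.45 = 0.7908 = 79.1%

79.1%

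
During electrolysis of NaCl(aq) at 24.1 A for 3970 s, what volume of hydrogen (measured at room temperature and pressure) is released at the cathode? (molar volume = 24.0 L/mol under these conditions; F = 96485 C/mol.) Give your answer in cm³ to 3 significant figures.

Q = 24.1 A × 3970 s = 95680 C
Moles of electrons = 95680 / 96485 = 0.9917 mol
2H⁺ + 2e⁻ → H₂, so n(H₂) = 0.9917 / 2 = 0.4959 mol
V = 0.4959 × 24.0 = 11.90 L
= 11900 cm³

11900 cm³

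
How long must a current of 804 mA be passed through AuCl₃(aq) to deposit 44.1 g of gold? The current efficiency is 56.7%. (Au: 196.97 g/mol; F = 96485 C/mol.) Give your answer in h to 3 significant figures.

n(Au) = 44.1 / 196.97 = 0.2239 mol
Au³⁺ + 3e⁻ → Au, so n(e⁻) = 3 × 0.2239 = 0.6717 mol
Q = 0.6717 × 96485 / 0.567 = 1.143×10^5 C
t = Q / I = 1.143×10^5 / 0.804 = 1.422×10^5 s = 39.5 h

39.5 h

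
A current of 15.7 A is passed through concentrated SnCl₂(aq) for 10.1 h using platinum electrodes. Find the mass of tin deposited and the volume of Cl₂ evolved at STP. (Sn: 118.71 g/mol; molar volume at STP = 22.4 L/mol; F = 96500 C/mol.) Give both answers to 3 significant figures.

351 g Sn; 66.3 L Cl₂

Q = 15.7 × 36360 = 5.709×10^5 C; n(e⁻) = 5.709×10^5 / 96500 = 5.916 mol
Cathode: Sn²⁺ + 2e⁻ → Sn → n(Sn) = 5.916/2 = 2.958 mol → 351 g
Anode: 2Cl⁻ → Cl₂ + 2e⁻ → n(Cl₂) = 5.916/2 = 2.958 mol → 66.3 L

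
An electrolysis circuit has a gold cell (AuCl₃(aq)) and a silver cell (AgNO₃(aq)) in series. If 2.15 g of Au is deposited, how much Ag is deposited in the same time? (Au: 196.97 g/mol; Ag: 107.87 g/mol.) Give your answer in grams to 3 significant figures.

n(Au) = 2.15 / 196.97 = 0.01092 mol
Au³⁺ + 3e⁻ → Au, so n(e⁻) = 3 × 0.01092 = 0.03276 mol
The cells are in series, so the same charge (and hence the same n(e⁻) = 0.03276 mol) passes through both.
Ag⁺ + e⁻ → Ag, so n(Ag) = 0.03276 mol
m(Ag) = 0.03276 × 107.87 = 3.53 g

3.53 g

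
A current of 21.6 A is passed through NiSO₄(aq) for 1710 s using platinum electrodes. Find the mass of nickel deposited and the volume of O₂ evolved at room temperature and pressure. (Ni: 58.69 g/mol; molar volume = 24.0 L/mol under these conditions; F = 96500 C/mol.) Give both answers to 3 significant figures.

11.2 g Ni; 2.30 L O₂

Q = 21.6 × 1710 = 36940 C; n(e⁻) = 36940 / 96500 = 0.3828 mol
Cathode: Ni²⁺ + 2e⁻ → Ni → n(Ni) = 0.3828/2 = 0.1914 mol → 11.2 g
Anode: 2H₂O → O₂ + 4H⁺ + 4e⁻ → n(O₂) = 0.3828/4 = 0.09570 mol → 2.30 L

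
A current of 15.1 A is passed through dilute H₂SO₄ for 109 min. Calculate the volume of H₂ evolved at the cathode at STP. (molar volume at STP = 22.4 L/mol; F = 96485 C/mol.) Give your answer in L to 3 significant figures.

11.5 L

Q = 15.1 A × 6540 s = 98750 C
n(e⁻) = Q/F = 98750/96485 = 1.023 mol
2H⁺ + 2e⁻ → H₂, so n(H₂) = 1.023 / 2 = 0.5115 mol
V = 0.5115 × 22.4 = 11.46 L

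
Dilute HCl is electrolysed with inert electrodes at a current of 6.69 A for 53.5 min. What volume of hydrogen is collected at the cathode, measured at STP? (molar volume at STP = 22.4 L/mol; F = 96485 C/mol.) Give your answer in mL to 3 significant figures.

Charge passed = 6.69 × 3210 = 21470 C
n(e⁻) = 21470 / 96485 = 0.2225 mol
2H⁺ + 2e⁻ → H₂, so n(H₂) = 0.2225 / 2 = 0.1113 mol
V = 0.1113 × 22.4 = 2.493 L
= 2490 mL

2490 mL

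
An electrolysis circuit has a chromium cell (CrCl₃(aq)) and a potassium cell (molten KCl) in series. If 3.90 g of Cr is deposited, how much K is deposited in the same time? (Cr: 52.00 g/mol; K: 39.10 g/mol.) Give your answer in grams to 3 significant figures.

8.80 g

n(Cr) = 3.90 / 52.00 = 0.07500 mol
Cr³⁺ + 3e⁻ → Cr, so n(e⁻) = 3 × 0.07500 = 0.2250 mol
The cells are in series, so the same charge (and hence the same n(e⁻) = 0.2250 mol) passes through both.
K⁺ + e⁻ → K, so n(K) = 0.2250 mol
m(K) = 0.2250 × 39.10 = 8.80 g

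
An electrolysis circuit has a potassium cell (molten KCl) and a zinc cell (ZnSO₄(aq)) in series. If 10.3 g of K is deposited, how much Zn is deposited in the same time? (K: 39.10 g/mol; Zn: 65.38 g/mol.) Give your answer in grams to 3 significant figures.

8.61 g

n(K) = 10.3 / 39.10 = 0.2634 mol
K⁺ + e⁻ → K, so n(e⁻) = 0.2634 mol
In series, the same 0.2634 mol of electrons flows through the second cell.
Zn²⁺ + 2e⁻ → Zn, so n(Zn) = 0.2634 / 2 = 0.1317 mol
m(Zn) = 0.1317 × 65.38 = 8.61 g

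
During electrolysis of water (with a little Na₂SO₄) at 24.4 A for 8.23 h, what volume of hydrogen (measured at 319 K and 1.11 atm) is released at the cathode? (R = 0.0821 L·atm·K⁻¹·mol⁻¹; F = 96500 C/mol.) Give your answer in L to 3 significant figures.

Q = 24.4 A × 29628 s = 7.229×10^5 C
Moles of electrons = 7.229×10^5 / 96500 = 7.491 mol
2H⁺ + 2e⁻ → H₂, so n(H₂) = 7.491 / 2 = 3.746 mol
V = nRT/P = 3.746 × 0.0821 × 319 / 1.11 = 88.39 L

88.4 L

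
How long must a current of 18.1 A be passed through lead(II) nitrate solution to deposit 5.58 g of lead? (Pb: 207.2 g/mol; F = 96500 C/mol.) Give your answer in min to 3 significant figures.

4.79 min

n(Pb) = 5.58 / 207.2 = 0.02693 mol
Pb²⁺ + 2e⁻ → Pb, so n(e⁻) = 2 × 0.02693 = 0.05386 mol
Q = 0.05386 × 96500 = 5197 C
t = Q / I = 5197 / 18.1 = 287.1 s = 4.79 min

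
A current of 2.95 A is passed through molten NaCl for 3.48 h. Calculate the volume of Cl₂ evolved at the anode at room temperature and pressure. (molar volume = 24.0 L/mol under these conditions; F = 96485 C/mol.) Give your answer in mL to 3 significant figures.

Q = It = 2.95 × 12528 = 36960 C
n(e⁻) = 36960 / 96485 = 0.3831 mol
2Cl⁻ → Cl₂ + 2e⁻, so n(Cl₂) = 0.3831 / 2 = 0.1916 mol
V = 0.1916 × 24.0 = 4.598 L
= 4600 mL

4600 mL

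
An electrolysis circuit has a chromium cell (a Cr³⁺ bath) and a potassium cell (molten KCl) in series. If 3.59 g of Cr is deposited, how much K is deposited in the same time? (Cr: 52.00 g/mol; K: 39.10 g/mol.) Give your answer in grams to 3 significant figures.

n(Cr) = 3.59 / 52.00 = 0.06904 mol
Cr³⁺ + 3e⁻ → Cr, so n(e⁻) = 3 × 0.06904 = 0.2071 mol
The cells are in series, so the same charge (and hence the same n(e⁻) = 0.2071 mol) passes through both.
K⁺ + e⁻ → K, so n(K) = 0.2071 mol
m(K) = 0.2071 × 39.10 = 8.10 g

8.10 g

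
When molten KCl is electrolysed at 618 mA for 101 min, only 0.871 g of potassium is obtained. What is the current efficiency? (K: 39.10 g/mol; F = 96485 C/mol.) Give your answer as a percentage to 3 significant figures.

Q = 0.618 × 6060 = 3745 C
n(e⁻) = 3745 / 96485 = 0.03881 mol
K⁺ + e⁻ → K, so theoretical n(K) = 0.03881 mol → 1.517 g
Efficiency = 0.871 / 1.517 = 0.5742 = 57.4%

57.4%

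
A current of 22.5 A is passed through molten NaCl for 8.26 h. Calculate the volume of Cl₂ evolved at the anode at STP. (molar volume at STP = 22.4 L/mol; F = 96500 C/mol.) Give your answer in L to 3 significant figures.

Q = It = 22.5 × 29736 = 6.691×10^5 C
n(e⁻) = 6.691×10^5 / 96500 = 6.934 mol
2Cl⁻ → Cl₂ + 2e⁻, so n(Cl₂) = 6.934 / 2 = 3.467 mol
V = 3.467 × 22.4 = 77.66 L

77.7 L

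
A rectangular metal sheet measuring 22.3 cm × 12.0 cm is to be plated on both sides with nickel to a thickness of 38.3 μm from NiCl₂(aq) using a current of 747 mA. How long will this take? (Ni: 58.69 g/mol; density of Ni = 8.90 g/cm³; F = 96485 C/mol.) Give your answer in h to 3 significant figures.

22.3 h

Plated area = 2 × 22.3 × 12.0 = 535.2 cm²
Volume = 535.2 × 38.3×10⁻⁴ cm = 2.050 cm³
m(Ni) = 2.050 × 8.90 = 18.25 g
n(Ni) = 18.25 / 58.69 = 0.3110 mol; n(e⁻) = 2 × 0.3110 = 0.6220 mol
Q = 0.6220 × 96485 = 60010 C
t = 60010 / 0.747 = 80330 s = 22.3 h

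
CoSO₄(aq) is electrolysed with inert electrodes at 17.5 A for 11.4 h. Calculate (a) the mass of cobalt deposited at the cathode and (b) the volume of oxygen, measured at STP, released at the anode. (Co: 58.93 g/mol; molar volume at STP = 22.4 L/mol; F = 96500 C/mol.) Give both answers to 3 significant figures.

Q = 17.5 × 41040 = 7.182×10^5 C; n(e⁻) = 7.182×10^5 / 96500 = 7.442 mol
Cathode: Co²⁺ + 2e⁻ → Co → n(Co) = 7.442/2 = 3.721 mol → 219 g
Anode: 2H₂O → O₂ + 4H⁺ + 4e⁻ → n(O₂) = 7.442/4 = 1.861 mol → 41.7 L

219 g Co; 41.7 L O₂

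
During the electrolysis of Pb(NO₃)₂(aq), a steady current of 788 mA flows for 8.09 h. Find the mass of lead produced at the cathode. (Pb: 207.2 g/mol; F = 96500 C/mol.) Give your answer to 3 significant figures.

Q = 0.788 A × 29124 s = 22950 C
n(e⁻) = 22950 / 96500 = 0.2378 mol
Pb²⁺ + 2e⁻ → Pb, so n(Pb) = 0.2378 / 2 = 0.1189 mol
m = 0.1189 × 207.2 = 24.6 g

24.6 g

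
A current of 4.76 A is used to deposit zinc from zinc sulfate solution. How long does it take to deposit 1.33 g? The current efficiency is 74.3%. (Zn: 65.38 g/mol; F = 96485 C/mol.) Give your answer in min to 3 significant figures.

18.5 min

n(Zn) = 1.33 / 65.38 = 0.02034 mol
Zn²⁺ + 2e⁻ → Zn, so n(e⁻) = 2 × 0.02034 = 0.04068 mol
Q = 0.04068 × 96485 / 0.743 = 5283 C
t = Q / I = 5283 / 4.76 = 1110 s = 18.5 min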